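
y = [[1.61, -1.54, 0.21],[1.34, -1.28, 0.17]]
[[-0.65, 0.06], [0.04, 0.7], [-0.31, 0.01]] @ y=[[-0.97, 0.92, -0.13], [1.0, -0.96, 0.13], [-0.49, 0.46, -0.06]]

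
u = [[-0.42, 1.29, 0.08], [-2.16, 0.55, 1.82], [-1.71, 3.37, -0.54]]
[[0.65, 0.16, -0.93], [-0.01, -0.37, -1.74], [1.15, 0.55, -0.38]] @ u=[[0.97, -2.21, 0.85], [3.78, -6.08, 0.27], [-1.02, 0.51, 1.30]]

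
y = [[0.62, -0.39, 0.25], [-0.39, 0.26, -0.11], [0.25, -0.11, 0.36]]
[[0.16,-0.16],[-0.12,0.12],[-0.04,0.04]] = y @ [[0.09, -0.09], [-0.48, 0.48], [-0.33, 0.33]]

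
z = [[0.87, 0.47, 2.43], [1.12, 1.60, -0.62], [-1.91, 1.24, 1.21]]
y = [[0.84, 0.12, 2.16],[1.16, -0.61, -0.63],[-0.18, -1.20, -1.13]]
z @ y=[[0.84, -3.1, -1.16], [2.91, -0.1, 2.11], [-0.38, -2.44, -6.27]]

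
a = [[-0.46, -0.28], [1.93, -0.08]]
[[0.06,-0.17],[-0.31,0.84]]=a@[[-0.16, 0.43], [0.04, -0.11]]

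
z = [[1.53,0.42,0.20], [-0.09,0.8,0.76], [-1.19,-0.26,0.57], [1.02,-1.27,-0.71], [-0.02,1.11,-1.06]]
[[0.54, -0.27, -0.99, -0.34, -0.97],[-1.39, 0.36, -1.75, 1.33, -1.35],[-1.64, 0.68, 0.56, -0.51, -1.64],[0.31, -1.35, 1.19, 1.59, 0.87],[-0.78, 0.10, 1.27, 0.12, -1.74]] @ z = [[1.70, -0.38, 0.61], [1.31, -3.03, -0.52], [-3.72, -1.46, 2.61], [0.78, -2.31, -2.34], [-2.56, -2.66, 2.40]]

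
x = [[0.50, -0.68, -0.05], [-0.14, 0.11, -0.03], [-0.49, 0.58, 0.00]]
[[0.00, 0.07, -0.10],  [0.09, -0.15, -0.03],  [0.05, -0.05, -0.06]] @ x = [[0.04, -0.05, -0.00], [0.08, -0.10, 0.00], [0.06, -0.07, -0.0]]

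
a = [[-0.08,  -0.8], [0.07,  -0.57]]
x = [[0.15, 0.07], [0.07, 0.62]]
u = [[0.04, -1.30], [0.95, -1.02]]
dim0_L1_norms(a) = [0.15, 1.37]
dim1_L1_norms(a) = [0.88, 0.64]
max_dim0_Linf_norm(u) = 1.3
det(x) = 0.09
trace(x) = 0.77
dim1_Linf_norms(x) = [0.15, 0.62]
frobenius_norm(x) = 0.65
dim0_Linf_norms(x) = [0.15, 0.62]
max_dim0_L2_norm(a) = 0.98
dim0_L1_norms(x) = [0.22, 0.69]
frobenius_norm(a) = 0.99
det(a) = 0.10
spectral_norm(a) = 0.98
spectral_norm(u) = 1.79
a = u @ x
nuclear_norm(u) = 2.45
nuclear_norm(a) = 1.09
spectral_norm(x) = 0.63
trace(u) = -0.98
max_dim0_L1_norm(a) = 1.37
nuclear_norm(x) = 0.77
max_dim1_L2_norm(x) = 0.62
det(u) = 1.19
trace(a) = -0.65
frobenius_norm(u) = 1.91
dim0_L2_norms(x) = [0.17, 0.62]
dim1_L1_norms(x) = [0.22, 0.69]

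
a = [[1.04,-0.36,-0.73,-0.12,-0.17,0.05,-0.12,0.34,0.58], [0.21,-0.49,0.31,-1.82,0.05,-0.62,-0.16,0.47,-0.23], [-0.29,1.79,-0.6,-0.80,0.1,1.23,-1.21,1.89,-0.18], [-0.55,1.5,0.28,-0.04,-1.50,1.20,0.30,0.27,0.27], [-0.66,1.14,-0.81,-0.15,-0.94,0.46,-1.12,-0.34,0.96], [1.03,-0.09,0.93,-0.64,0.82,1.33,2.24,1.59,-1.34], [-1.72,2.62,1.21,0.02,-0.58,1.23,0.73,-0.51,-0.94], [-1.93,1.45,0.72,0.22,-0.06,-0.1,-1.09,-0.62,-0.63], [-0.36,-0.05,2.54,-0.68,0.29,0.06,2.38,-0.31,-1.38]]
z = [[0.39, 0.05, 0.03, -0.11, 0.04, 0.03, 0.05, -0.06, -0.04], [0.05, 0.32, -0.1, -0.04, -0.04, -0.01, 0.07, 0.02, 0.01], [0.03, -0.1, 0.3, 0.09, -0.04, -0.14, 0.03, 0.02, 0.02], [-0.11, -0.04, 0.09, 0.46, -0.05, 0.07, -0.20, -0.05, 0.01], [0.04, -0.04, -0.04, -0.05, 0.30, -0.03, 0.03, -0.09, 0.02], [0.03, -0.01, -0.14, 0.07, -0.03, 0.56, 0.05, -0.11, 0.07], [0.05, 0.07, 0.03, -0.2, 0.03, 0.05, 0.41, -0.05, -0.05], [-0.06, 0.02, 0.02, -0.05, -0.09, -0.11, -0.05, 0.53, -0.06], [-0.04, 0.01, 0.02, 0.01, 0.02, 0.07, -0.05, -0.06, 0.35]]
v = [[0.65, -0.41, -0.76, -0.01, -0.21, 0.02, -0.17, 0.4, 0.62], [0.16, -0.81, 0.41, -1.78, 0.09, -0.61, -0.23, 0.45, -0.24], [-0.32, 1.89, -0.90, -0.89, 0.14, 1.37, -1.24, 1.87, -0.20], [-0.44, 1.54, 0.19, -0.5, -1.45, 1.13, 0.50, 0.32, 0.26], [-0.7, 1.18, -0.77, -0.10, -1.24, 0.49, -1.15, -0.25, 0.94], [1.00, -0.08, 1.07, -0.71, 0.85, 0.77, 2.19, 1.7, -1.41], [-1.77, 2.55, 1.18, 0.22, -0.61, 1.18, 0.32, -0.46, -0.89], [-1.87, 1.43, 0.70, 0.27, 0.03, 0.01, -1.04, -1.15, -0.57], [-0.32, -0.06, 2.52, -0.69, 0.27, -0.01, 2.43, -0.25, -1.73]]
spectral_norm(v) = 5.64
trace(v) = -4.59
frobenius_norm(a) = 9.05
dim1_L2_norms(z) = [0.42, 0.35, 0.36, 0.53, 0.33, 0.6, 0.47, 0.56, 0.37]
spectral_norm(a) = 5.52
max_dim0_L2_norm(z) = 0.6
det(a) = -2.34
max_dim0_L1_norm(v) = 9.95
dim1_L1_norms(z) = [0.8, 0.66, 0.77, 1.08, 0.64, 1.07, 0.94, 0.99, 0.63]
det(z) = 0.00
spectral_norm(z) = 0.74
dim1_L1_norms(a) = [3.51, 4.36, 8.09, 5.91, 6.58, 10.01, 9.56, 6.82, 8.05]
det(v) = -0.00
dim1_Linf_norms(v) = [0.76, 1.78, 1.89, 1.54, 1.24, 2.19, 2.55, 1.87, 2.52]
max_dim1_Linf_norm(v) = 2.55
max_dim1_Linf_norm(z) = 0.56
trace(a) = -0.97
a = z + v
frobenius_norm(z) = 1.36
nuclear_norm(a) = 19.98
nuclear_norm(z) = 3.62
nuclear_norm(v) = 19.06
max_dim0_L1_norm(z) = 1.08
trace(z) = 3.62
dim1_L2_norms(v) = [1.34, 2.17, 3.5, 2.58, 2.56, 3.69, 3.73, 2.97, 4.0]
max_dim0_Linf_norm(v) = 2.55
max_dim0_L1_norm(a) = 9.49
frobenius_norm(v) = 9.18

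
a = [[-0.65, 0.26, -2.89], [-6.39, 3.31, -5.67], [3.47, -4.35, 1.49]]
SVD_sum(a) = [[-1.5, 1.03, -1.27],[-6.15, 4.23, -5.21],[3.53, -2.42, 2.99]] + [[0.21, -1.24, -1.26], [0.11, -0.66, -0.66], [0.28, -1.67, -1.69]] + [[0.64,0.48,-0.37], [-0.35,-0.26,0.20], [-0.34,-0.25,0.19]]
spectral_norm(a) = 10.72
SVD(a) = [[-0.21, -0.57, 0.8], [-0.85, -0.3, -0.44], [0.49, -0.77, -0.42]] @ diag([10.721846728325707, 3.129178763587659, 1.1013823131879803]) @ [[0.68, -0.46, 0.57], [-0.12, 0.70, 0.71], [0.73, 0.54, -0.42]]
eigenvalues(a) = [4.89, 2.41, -3.14]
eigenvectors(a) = [[-0.34, -0.58, 0.42], [-0.73, -0.58, 0.8], [0.59, 0.56, 0.43]]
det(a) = -36.95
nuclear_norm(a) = 14.95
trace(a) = 4.15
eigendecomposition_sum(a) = [[-4.74, 3.3, -1.48], [-10.15, 7.07, -3.17], [8.16, -5.69, 2.55]] + [[4.46, -2.24, -0.20],[4.46, -2.24, -0.20],[-4.31, 2.17, 0.19]] + [[-0.37, -0.80, -1.21], [-0.7, -1.52, -2.3], [-0.38, -0.83, -1.25]]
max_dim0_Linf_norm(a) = 6.39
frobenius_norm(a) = 11.22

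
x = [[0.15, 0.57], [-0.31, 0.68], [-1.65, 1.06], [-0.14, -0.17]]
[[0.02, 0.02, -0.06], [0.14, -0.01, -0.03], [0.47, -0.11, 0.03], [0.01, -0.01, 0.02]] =x @ [[-0.22, 0.08, -0.07], [0.10, 0.02, -0.08]]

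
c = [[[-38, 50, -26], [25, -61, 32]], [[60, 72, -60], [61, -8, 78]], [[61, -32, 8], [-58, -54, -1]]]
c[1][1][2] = 78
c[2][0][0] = 61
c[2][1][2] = -1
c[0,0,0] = -38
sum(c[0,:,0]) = -13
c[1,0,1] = 72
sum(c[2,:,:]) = -76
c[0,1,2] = 32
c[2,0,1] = -32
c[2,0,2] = 8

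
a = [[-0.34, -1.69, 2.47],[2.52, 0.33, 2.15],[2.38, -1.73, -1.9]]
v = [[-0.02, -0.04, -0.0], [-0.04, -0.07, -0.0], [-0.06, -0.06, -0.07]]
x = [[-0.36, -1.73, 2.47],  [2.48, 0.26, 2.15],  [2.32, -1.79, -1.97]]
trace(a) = -1.91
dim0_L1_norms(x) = [5.16, 3.78, 6.59]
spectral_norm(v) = 0.13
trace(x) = -2.07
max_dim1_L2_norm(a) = 3.5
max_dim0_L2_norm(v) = 0.1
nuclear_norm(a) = 9.63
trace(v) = -0.16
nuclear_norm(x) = 9.65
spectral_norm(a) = 3.79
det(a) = -30.50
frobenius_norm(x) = 5.70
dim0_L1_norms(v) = [0.12, 0.17, 0.07]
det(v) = 0.00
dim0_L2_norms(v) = [0.07, 0.1, 0.07]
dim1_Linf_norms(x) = [2.47, 2.48, 2.32]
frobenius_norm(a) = 5.69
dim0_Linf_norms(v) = [0.06, 0.07, 0.07]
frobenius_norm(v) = 0.14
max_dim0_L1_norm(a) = 6.52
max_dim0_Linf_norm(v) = 0.07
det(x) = -30.74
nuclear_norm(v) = 0.19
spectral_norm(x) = 3.82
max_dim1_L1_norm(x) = 6.08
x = a + v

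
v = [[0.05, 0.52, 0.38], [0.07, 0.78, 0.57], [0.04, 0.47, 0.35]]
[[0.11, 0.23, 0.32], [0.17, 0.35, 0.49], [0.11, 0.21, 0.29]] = v @ [[-0.22, 0.36, 0.18], [-0.12, 0.07, 0.52], [0.49, 0.47, 0.12]]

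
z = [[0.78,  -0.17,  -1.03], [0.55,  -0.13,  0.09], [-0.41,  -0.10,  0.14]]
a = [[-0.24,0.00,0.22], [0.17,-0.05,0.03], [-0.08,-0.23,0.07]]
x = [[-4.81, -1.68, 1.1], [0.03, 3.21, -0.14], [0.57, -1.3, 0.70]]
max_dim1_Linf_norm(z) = 1.03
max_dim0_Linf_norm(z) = 1.03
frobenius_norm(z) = 1.49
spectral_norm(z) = 1.39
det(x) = -11.82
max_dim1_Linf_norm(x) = 4.81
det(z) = 0.12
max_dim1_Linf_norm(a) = 0.24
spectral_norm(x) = 5.38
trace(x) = -0.90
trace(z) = 0.79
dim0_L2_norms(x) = [4.84, 3.85, 1.31]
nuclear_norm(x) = 9.31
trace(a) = -0.22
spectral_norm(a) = 0.37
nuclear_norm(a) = 0.72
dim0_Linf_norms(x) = [4.81, 3.21, 1.1]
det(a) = -0.01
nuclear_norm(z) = 2.08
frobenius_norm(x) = 6.32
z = x @ a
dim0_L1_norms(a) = [0.49, 0.28, 0.32]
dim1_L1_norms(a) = [0.46, 0.25, 0.38]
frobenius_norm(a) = 0.45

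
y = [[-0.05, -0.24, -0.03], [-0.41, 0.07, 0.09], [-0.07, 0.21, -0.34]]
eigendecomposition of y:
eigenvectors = [[-0.5, 0.5, -0.12], [0.81, 0.38, -0.29], [0.30, 0.78, 0.95]]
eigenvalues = [0.36, -0.28, -0.39]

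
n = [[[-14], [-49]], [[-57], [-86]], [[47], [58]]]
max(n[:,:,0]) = 58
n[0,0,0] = -14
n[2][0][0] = 47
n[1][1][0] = -86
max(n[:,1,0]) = 58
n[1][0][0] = -57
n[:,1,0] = [-49, -86, 58]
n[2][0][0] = 47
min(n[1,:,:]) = -86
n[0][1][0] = -49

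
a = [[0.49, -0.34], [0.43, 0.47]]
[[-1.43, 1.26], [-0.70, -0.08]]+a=[[-0.94, 0.92],  [-0.27, 0.39]]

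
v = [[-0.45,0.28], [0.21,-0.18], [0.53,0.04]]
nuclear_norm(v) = 1.02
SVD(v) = [[-0.68, 0.51], [0.34, -0.42], [0.65, 0.75]] @ diag([0.7561527111534039, 0.261023135785618]) @ [[0.96, -0.30],[0.30, 0.96]]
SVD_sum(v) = [[-0.49, 0.15], [0.24, -0.08], [0.47, -0.15]] + [[0.04, 0.13], [-0.03, -0.1], [0.06, 0.19]]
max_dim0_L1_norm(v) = 1.19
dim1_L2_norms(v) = [0.53, 0.28, 0.53]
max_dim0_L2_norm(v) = 0.73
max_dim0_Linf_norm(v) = 0.53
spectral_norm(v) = 0.76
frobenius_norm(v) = 0.80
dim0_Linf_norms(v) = [0.53, 0.28]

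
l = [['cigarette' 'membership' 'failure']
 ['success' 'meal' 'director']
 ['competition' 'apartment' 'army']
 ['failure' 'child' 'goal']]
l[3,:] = ['failure', 'child', 'goal']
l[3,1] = 'child'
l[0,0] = 'cigarette'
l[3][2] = 'goal'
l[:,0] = ['cigarette', 'success', 'competition', 'failure']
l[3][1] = 'child'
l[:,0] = ['cigarette', 'success', 'competition', 'failure']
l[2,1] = 'apartment'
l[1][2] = 'director'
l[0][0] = 'cigarette'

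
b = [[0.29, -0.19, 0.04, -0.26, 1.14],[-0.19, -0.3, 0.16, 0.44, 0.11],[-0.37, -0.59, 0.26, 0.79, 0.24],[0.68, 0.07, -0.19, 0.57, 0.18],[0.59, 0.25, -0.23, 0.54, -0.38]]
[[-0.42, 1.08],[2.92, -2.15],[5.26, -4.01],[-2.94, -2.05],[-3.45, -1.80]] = b @[[-5.0,-0.44],[0.33,3.31],[5.76,1.03],[2.28,-3.39],[1.28,0.8]]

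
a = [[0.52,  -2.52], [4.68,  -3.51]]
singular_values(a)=[6.18, 1.61]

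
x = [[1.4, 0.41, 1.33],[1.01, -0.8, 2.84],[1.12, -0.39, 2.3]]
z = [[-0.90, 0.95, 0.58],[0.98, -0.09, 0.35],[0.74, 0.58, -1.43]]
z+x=[[0.50, 1.36, 1.91], [1.99, -0.89, 3.19], [1.86, 0.19, 0.87]]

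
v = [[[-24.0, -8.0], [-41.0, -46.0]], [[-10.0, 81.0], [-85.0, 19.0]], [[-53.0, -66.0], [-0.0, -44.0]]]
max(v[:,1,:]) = 19.0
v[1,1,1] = 19.0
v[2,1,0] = -0.0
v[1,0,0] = -10.0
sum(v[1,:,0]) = -95.0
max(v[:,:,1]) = 81.0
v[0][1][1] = -46.0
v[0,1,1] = -46.0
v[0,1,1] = -46.0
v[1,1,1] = 19.0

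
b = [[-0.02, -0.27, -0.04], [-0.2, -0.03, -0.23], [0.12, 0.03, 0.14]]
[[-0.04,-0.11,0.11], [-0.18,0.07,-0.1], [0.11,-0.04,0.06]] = b @ [[0.83, 0.10, 0.03], [0.1, 0.48, -0.47], [0.03, -0.47, 0.47]]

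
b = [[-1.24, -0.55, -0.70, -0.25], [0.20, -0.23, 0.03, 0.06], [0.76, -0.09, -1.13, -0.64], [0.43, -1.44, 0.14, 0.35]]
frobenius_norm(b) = 2.68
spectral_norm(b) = 1.59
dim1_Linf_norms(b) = [1.24, 0.23, 1.13, 1.44]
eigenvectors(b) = [[0.05+0.64j, (0.05-0.64j), 0.02-0.00j, 0.02+0.00j], [0.04-0.09j, 0.04+0.09j, 0.15-0.04j, 0.15+0.04j], [0.73+0.00j, 0.73-0.00j, -0.47+0.03j, -0.47-0.03j], [(0.08-0.22j), (0.08+0.22j), (0.87+0j), (0.87-0j)]]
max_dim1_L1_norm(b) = 2.74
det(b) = 0.01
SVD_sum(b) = [[0.07, -0.59, -0.23, -0.01], [0.02, -0.21, -0.08, -0.00], [0.06, -0.54, -0.21, -0.01], [0.14, -1.23, -0.47, -0.03]] + [[-1.14,0.14,-0.66,-0.37], [0.18,-0.02,0.11,0.06], [-0.07,0.01,-0.04,-0.02], [0.55,-0.07,0.32,0.18]] + [[-0.17, -0.1, 0.19, 0.13],  [-0.00, -0.0, 0.01, 0.0],  [0.76, 0.44, -0.88, -0.61],  [-0.26, -0.15, 0.29, 0.2]] + [[0.0, 0.0, -0.0, 0.0], [0.00, 0.00, -0.0, 0.00], [-0.0, -0.00, 0.0, -0.0], [-0.00, -0.00, 0.00, -0.00]]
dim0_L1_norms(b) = [2.63, 2.31, 2.0, 1.3]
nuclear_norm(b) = 4.64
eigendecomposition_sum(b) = [[(-0.62+0.37j), -0.26-0.37j, (-0.35-0.46j), (-0.13-0.19j)], [0.11-0.00j, (0.01+0.07j), (0.01+0.08j), 0.00+0.03j], [0.36+0.73j, (-0.44+0.25j), (-0.55+0.35j), (-0.23+0.13j)], [(0.26-0.02j), 0.03+0.16j, (0.04+0.2j), (0.01+0.08j)]] + [[(-0.62-0.37j), -0.26+0.37j, -0.35+0.46j, (-0.13+0.19j)],[(0.11+0j), (0.01-0.07j), (0.01-0.08j), -0.03j],[0.36-0.73j, (-0.44-0.25j), (-0.55-0.35j), (-0.23-0.13j)],[(0.26+0.02j), (0.03-0.16j), 0.04-0.20j, 0.01-0.08j]] + [[-0.00+0.00j, (-0.02+0.01j), 0.00-0.00j, 0.00-0.00j], [(-0.01+0.01j), -0.12+0.09j, 0.00-0.00j, 0.03-0.01j], [0.02-0.02j, (0.4-0.19j), (-0.01+0.01j), (-0.09+0.02j)], [-0.04+0.03j, (-0.75+0.3j), (0.03-0.02j), (0.16-0.03j)]] + [[(-0-0j),  -0.02-0.01j,  0.00+0.00j,  0j], [-0.01-0.01j,  (-0.12-0.09j),  0.00+0.00j,  (0.03+0.01j)], [0.02+0.02j,  0.40+0.19j,  (-0.01-0.01j),  (-0.09-0.02j)], [(-0.04-0.03j),  -0.75-0.30j,  (0.03+0.02j),  0.16+0.03j]]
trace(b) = -2.25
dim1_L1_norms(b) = [2.74, 0.52, 2.62, 2.36]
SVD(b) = [[0.4, 0.89, -0.20, -0.07],  [0.14, -0.14, -0.01, -0.98],  [0.36, 0.05, 0.93, 0.04],  [0.83, -0.43, -0.31, 0.18]] @ diag([1.5946333668128145, 1.544597359688473, 1.4947088000916, 0.0030041337111783137]) @ [[0.1,-0.93,-0.36,-0.02],  [-0.83,0.10,-0.48,-0.27],  [0.55,0.32,-0.64,-0.44],  [-0.02,-0.17,0.48,-0.86]]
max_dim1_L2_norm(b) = 1.55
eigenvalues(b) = [(-1.15+0.87j), (-1.15-0.87j), (0.03+0.07j), (0.03-0.07j)]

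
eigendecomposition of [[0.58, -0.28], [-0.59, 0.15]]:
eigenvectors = [[0.75, 0.38], [-0.66, 0.92]]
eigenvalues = [0.82, -0.09]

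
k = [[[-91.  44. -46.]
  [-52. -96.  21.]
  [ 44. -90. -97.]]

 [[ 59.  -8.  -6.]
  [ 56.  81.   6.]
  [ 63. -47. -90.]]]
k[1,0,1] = -8.0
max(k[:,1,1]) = 81.0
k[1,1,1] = 81.0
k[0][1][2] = 21.0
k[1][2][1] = -47.0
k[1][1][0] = 56.0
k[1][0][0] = 59.0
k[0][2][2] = -97.0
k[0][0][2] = -46.0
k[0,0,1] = 44.0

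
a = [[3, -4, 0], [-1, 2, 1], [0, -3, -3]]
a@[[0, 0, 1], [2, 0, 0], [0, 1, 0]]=[[-8, 0, 3], [4, 1, -1], [-6, -3, 0]]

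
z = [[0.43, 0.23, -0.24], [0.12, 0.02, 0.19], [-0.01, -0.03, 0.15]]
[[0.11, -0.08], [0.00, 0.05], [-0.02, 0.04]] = z@ [[0.11,-0.01],[0.17,-0.04],[-0.08,0.28]]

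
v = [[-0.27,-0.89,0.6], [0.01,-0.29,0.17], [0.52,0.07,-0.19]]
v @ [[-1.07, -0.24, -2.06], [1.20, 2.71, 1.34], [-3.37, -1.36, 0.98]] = [[-2.80, -3.16, -0.05], [-0.93, -1.02, -0.24], [0.17, 0.32, -1.16]]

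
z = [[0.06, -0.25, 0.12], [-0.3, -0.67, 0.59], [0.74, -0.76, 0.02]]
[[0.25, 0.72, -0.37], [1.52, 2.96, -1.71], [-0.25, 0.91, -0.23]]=z @ [[-1.74, -0.98, 0.40],[-1.36, -2.09, 0.64],[0.14, 2.15, -1.97]]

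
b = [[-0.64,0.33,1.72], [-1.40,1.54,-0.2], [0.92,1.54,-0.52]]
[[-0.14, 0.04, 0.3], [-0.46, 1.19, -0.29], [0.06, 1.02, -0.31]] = b @ [[0.23, -0.09, 0.02], [-0.09, 0.67, -0.14], [0.02, -0.14, 0.21]]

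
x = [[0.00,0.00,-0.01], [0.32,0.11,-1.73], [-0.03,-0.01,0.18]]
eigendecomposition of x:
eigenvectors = [[-0.00,-0.41,-0.06], [-1.00,0.91,1.0], [0.10,-0.02,0.05]]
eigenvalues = [0.28, -0.0, 0.01]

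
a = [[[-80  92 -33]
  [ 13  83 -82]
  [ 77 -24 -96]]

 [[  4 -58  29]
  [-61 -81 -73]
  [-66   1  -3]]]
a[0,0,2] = -33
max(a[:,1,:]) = 83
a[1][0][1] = -58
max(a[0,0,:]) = 92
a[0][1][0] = 13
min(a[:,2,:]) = -96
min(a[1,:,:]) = -81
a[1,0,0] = 4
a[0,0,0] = -80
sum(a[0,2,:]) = -43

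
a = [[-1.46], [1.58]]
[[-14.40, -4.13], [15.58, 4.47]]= a@[[9.86, 2.83]]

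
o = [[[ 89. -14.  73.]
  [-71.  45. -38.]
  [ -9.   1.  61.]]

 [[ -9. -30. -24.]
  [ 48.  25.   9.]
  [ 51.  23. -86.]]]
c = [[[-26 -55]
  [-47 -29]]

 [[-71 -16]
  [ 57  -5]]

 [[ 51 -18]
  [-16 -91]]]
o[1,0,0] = -9.0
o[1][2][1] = 23.0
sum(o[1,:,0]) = 90.0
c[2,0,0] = 51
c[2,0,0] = 51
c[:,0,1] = [-55, -16, -18]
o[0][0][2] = 73.0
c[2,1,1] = -91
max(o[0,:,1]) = 45.0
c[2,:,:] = [[51, -18], [-16, -91]]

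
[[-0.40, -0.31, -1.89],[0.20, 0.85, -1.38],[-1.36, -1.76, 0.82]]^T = [[-0.40, 0.20, -1.36], [-0.31, 0.85, -1.76], [-1.89, -1.38, 0.82]]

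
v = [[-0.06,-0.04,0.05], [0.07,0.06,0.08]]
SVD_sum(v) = [[-0.03, -0.02, -0.02], [0.08, 0.07, 0.06]] + [[-0.03,-0.02,0.07],[-0.01,-0.01,0.02]]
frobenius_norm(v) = 0.15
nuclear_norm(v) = 0.21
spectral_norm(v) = 0.13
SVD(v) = [[-0.31, 0.95], [0.95, 0.31]] @ diag([0.12546202876661489, 0.08282076634374434]) @ [[0.68, 0.55, 0.48], [-0.43, -0.24, 0.87]]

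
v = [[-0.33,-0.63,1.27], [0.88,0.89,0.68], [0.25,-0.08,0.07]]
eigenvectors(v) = [[(-0.87+0j),(0.26-0.45j),0.26+0.45j],  [0.35+0.00j,-0.83+0.00j,(-0.83-0j)],  [0.36+0.00j,-0.2j,0.00+0.20j]]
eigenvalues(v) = [(-0.61+0j), (0.62+0.64j), (0.62-0.64j)]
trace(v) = 0.63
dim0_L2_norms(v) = [0.97, 1.09, 1.44]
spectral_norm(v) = 1.46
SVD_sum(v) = [[-0.11,-0.4,1.36], [-0.02,-0.09,0.32], [-0.01,-0.02,0.07]] + [[-0.22, -0.23, -0.09], [0.92, 0.97, 0.36], [0.09, 0.09, 0.03]] + [[-0.00, 0.00, 0.00], [-0.02, 0.01, 0.0], [0.17, -0.15, -0.03]]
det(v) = -0.48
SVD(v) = [[0.97, -0.23, -0.03],[0.23, 0.97, -0.10],[0.05, 0.09, 0.99]] @ diag([1.4575549034001134, 1.4297368472453478, 0.22975258693477119]) @ [[-0.07, -0.28, 0.96],  [0.67, 0.70, 0.26],  [0.74, -0.66, -0.14]]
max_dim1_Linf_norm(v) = 1.27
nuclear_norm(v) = 3.12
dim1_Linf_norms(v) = [1.27, 0.89, 0.25]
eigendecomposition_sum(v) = [[(-0.34+0j), (-0.1+0j), (0.74-0j)], [0.14-0.00j, (0.04-0j), (-0.3+0j)], [(0.14-0j), (0.04-0j), -0.31+0.00j]] + [[(0.01+0.27j), (-0.26+0.15j), 0.26+0.50j], [0.37-0.22j, (0.42+0.25j), (0.49-0.78j)], [0.05+0.09j, -0.06+0.10j, 0.19+0.12j]] + [[(0.01-0.27j), -0.26-0.15j, 0.26-0.50j], [0.37+0.22j, (0.42-0.25j), 0.49+0.78j], [0.05-0.09j, -0.06-0.10j, 0.19-0.12j]]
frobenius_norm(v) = 2.05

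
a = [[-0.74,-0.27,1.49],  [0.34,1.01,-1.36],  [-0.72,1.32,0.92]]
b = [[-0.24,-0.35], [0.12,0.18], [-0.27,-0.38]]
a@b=[[-0.26, -0.36], [0.41, 0.58], [0.08, 0.14]]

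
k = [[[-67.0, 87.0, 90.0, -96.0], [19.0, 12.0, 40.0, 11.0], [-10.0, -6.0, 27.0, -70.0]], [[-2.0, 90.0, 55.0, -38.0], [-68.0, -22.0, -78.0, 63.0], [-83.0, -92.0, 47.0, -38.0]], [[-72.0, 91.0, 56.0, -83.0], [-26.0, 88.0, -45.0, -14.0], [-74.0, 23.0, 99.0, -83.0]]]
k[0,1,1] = 12.0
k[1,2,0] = -83.0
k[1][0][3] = -38.0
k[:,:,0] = [[-67.0, 19.0, -10.0], [-2.0, -68.0, -83.0], [-72.0, -26.0, -74.0]]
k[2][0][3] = -83.0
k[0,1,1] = 12.0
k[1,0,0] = -2.0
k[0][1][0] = 19.0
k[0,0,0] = -67.0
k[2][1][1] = 88.0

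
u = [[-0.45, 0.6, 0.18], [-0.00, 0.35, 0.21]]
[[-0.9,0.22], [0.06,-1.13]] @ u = [[0.4, -0.46, -0.12], [-0.03, -0.36, -0.23]]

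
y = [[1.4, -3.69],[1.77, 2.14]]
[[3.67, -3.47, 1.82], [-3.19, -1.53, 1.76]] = y@ [[-0.41,-1.37,1.09], [-1.15,0.42,-0.08]]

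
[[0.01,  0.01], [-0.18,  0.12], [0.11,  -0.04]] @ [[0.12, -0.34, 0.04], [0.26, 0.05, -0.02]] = [[0.00, -0.00, 0.0],[0.01, 0.07, -0.01],[0.00, -0.04, 0.01]]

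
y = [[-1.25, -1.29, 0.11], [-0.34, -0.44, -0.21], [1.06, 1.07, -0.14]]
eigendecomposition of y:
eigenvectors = [[-0.75, -0.70, -0.59], [-0.11, 0.66, 0.49], [0.65, -0.26, 0.64]]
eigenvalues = [-1.53, 0.0, -0.3]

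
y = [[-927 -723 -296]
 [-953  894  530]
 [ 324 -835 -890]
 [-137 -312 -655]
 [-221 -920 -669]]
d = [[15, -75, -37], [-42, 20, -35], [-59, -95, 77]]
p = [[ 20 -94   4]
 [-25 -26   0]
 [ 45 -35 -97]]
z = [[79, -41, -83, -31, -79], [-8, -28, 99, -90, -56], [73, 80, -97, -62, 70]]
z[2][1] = 80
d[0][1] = -75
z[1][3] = -90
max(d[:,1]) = 20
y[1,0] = -953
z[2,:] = [73, 80, -97, -62, 70]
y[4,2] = -669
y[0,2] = -296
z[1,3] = -90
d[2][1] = -95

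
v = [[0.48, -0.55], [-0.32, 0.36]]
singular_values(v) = [0.87, 0.0]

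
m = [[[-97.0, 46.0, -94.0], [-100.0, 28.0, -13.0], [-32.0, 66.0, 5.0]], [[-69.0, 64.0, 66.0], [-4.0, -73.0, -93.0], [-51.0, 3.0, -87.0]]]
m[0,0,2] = -94.0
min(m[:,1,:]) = -100.0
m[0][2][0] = -32.0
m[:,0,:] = [[-97.0, 46.0, -94.0], [-69.0, 64.0, 66.0]]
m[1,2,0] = -51.0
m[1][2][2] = -87.0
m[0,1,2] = -13.0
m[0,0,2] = -94.0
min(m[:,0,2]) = -94.0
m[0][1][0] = -100.0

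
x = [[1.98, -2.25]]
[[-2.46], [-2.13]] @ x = [[-4.87, 5.54],  [-4.22, 4.79]]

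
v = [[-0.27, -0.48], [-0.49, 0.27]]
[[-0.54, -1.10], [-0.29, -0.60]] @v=[[0.68, -0.04], [0.37, -0.02]]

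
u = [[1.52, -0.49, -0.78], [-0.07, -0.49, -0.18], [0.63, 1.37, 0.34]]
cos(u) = [[0.16, 0.7, 0.61], [0.08, 1.0, -0.03], [-0.48, 0.20, 1.27]]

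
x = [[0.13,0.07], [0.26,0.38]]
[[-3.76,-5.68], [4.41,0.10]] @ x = [[-1.97, -2.42],  [0.6, 0.35]]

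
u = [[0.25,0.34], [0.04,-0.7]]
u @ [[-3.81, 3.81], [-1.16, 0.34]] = [[-1.35,  1.07], [0.66,  -0.09]]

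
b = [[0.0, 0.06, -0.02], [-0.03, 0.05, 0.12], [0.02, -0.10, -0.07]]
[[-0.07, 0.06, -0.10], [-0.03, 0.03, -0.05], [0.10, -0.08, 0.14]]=b@[[0.34, -0.26, 0.47],[-1.10, 0.85, -1.54],[0.26, -0.2, 0.36]]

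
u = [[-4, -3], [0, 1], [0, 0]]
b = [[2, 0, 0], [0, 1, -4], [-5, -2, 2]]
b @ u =[[-8, -6], [0, 1], [20, 13]]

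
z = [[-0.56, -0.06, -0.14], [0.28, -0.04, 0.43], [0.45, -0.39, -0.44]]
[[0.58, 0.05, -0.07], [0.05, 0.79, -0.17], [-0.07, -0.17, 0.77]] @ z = [[-0.34,-0.01,-0.03], [0.12,0.03,0.41], [0.34,-0.29,-0.4]]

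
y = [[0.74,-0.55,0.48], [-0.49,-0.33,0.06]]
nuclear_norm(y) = 1.62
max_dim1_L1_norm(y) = 1.77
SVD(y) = [[-0.98,0.20],  [0.20,0.98]] @ diag([1.0540783800726743, 0.5674669758350409]) @ [[-0.78, 0.45, -0.44], [-0.59, -0.76, 0.27]]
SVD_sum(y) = [[0.81, -0.46, 0.45], [-0.16, 0.09, -0.09]] + [[-0.07, -0.09, 0.03],[-0.33, -0.42, 0.15]]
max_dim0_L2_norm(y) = 0.89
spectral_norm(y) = 1.05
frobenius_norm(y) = 1.20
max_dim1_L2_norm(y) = 1.04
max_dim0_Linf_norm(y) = 0.74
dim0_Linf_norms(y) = [0.74, 0.55, 0.48]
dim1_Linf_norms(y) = [0.74, 0.49]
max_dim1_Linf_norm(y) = 0.74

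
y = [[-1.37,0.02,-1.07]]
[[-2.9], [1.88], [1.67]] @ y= [[3.97, -0.06, 3.10], [-2.58, 0.04, -2.01], [-2.29, 0.03, -1.79]]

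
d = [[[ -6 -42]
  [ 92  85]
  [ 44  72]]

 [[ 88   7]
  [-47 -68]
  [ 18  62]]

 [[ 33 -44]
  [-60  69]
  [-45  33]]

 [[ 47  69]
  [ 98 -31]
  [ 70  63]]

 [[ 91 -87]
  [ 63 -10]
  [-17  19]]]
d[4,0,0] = 91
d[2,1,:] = [-60, 69]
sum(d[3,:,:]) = 316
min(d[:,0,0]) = -6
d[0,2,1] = 72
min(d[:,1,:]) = -68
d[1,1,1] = -68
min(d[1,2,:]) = 18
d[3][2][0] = 70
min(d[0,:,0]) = -6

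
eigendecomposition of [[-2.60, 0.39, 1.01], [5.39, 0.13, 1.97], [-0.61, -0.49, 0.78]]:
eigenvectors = [[(0.54+0j), (0.12+0.07j), (0.12-0.07j)], [(-0.84+0j), (0.91+0j), (0.91-0j)], [-0.02+0.00j, (-0.03+0.4j), -0.03-0.40j]]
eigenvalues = [(-3.25+0j), (0.78+1.3j), (0.78-1.3j)]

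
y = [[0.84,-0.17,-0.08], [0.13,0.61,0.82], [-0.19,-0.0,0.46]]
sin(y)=[[0.74, -0.13, -0.02], [0.14, 0.58, 0.71], [-0.15, -0.01, 0.44]]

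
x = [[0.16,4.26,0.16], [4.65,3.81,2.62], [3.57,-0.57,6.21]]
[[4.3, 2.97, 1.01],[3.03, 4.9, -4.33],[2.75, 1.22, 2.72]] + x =[[4.46, 7.23, 1.17], [7.68, 8.71, -1.71], [6.32, 0.65, 8.93]]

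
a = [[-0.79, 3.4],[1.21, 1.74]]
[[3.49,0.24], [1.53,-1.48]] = a@[[-0.16, -0.99], [0.99, -0.16]]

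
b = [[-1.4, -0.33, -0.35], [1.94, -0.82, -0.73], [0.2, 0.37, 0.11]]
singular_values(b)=[2.49, 1.07, 0.17]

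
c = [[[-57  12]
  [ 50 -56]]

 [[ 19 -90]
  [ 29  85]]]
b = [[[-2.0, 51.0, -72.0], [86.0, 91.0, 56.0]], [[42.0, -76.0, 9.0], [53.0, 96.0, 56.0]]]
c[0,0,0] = -57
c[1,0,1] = -90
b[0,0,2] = -72.0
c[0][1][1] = -56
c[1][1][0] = 29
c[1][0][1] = -90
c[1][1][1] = 85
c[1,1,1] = 85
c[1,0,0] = 19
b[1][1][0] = 53.0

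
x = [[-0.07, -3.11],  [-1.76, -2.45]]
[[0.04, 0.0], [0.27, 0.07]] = x @ [[-0.14,-0.04],  [-0.01,-0.0]]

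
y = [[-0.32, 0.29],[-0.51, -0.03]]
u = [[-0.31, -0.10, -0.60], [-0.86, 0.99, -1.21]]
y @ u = [[-0.15, 0.32, -0.16], [0.18, 0.02, 0.34]]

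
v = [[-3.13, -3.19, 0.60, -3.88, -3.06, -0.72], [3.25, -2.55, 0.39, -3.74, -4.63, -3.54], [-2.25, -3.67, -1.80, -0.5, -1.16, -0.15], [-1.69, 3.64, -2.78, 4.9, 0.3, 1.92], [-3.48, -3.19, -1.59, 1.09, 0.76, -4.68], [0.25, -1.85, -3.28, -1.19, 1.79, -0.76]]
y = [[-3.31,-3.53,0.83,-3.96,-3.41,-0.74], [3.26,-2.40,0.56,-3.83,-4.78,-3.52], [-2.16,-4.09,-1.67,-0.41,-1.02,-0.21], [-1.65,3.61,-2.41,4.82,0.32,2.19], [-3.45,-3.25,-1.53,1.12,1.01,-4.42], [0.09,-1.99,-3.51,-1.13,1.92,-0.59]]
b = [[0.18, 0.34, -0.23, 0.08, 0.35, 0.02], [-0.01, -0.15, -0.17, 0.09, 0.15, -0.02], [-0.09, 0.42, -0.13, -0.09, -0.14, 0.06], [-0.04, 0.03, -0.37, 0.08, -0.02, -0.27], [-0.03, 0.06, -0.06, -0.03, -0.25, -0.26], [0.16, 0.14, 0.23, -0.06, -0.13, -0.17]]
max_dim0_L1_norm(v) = 18.09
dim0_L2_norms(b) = [0.26, 0.58, 0.54, 0.18, 0.49, 0.42]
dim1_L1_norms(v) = [14.58, 18.1, 9.53, 15.23, 14.79, 9.12]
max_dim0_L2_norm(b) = 0.58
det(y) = 11013.32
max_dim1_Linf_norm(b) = 0.42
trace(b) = -0.44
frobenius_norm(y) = 16.18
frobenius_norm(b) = 1.07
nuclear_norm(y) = 34.13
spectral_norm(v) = 11.55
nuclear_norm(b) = 2.09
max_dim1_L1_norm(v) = 18.1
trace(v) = -2.58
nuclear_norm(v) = 33.64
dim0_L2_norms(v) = [6.36, 7.55, 4.98, 7.48, 6.0, 6.26]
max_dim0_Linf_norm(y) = 4.82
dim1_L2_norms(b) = [0.57, 0.29, 0.48, 0.47, 0.37, 0.38]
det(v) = 10004.05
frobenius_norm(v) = 15.92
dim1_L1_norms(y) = [15.78, 18.35, 9.56, 15.0, 14.78, 9.23]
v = b + y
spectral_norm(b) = 0.67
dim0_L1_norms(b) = [0.51, 1.14, 1.19, 0.43, 1.04, 0.8]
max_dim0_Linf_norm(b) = 0.42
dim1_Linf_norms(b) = [0.35, 0.17, 0.42, 0.37, 0.26, 0.23]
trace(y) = -2.14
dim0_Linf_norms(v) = [3.48, 3.67, 3.28, 4.9, 4.63, 4.68]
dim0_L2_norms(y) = [6.39, 7.91, 4.93, 7.5, 6.35, 6.14]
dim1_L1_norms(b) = [1.2, 0.59, 0.93, 0.81, 0.69, 0.89]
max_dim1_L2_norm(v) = 8.07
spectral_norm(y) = 11.78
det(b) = 0.00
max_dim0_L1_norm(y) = 18.87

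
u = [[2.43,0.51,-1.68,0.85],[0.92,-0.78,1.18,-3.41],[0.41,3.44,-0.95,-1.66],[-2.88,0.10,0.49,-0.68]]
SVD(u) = [[0.68, -0.10, 0.18, -0.70], [-0.25, 0.68, 0.67, -0.17], [0.41, 0.72, -0.54, 0.15], [-0.56, 0.10, -0.48, -0.67]] @ diag([4.40712153443317, 4.162695796525804, 3.426114931828474, 0.6023951860894764]) @ [[0.72, 0.43, -0.48, 0.26],[0.10, 0.46, 0.08, -0.88],[0.65, -0.68, 0.22, -0.27],[0.23, 0.38, 0.85, 0.3]]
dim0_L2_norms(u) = [3.9, 3.57, 2.31, 3.95]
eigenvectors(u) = [[-0.03+0.42j,(-0.03-0.42j),-0.29+0.00j,-0.29+0.00j], [(0.51+0.17j),0.51-0.17j,0.08+0.00j,(0.27+0j)], [(0.63+0j),0.63-0.00j,-0.88+0.00j,-0.88+0.00j], [(-0.11-0.35j),-0.11+0.35j,(-0.36+0j),-0.26+0.00j]]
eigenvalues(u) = [(2.09+2.14j), (2.09-2.14j), (-1.81+0j), (-2.35+0j)]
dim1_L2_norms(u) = [3.12, 3.8, 3.96, 3.0]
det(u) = 37.86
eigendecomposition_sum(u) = [[(1.27+0.37j), -0.13+0.40j, (-0.55+0.22j), (0.3-0.74j)], [(0.86-1.44j), (0.44+0.28j), 0.09+0.74j, (-0.81-0.61j)], [0.41-1.93j, (0.6+0.15j), 0.38+0.79j, -1.13-0.37j], [(-1.14+0.1j), (-0.02-0.36j), (0.37-0.35j), -0.01+0.69j]] + [[1.27-0.37j, (-0.13-0.4j), (-0.55-0.22j), (0.3+0.74j)], [0.86+1.44j, (0.44-0.28j), (0.09-0.74j), (-0.81+0.61j)], [(0.41+1.93j), (0.6-0.15j), 0.38-0.79j, (-1.13+0.37j)], [(-1.14-0.1j), (-0.02+0.36j), (0.37+0.35j), -0.01-0.69j]] + [[(-1.43+0j), (-1.54-0j), 0.75-0.00j, (-2.49+0j)], [(0.41-0j), (0.44+0j), -0.21+0.00j, (0.71-0j)], [(-4.39+0j), -4.73-0.00j, (2.29-0j), (-7.64+0j)], [-1.78+0.00j, (-1.92-0j), (0.93-0j), -3.10+0.00j]] + [[1.32-0.00j, 2.31+0.00j, -1.33+0.00j, 2.73-0.00j],[(-1.2+0j), (-2.11-0j), 1.21-0.00j, -2.49+0.00j],[(3.98-0j), 6.97+0.00j, (-4+0j), 8.25-0.00j],[(1.18-0j), 2.07+0.00j, (-1.19+0j), 2.45-0.00j]]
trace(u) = 0.02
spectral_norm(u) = 4.41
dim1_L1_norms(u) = [5.47, 6.29, 6.46, 4.15]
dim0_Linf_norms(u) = [2.88, 3.44, 1.68, 3.41]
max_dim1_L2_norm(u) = 3.96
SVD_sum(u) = [[2.17, 1.28, -1.43, 0.78], [-0.81, -0.48, 0.53, -0.29], [1.29, 0.76, -0.85, 0.47], [-1.77, -1.05, 1.17, -0.64]] + [[-0.04, -0.19, -0.03, 0.36], [0.27, 1.3, 0.22, -2.48], [0.29, 1.39, 0.23, -2.65], [0.04, 0.19, 0.03, -0.36]] + [[0.4, -0.42, 0.14, -0.17],[1.48, -1.56, 0.51, -0.61],[-1.19, 1.25, -0.41, 0.49],[-1.06, 1.11, -0.36, 0.44]] + [[-0.10, -0.16, -0.36, -0.13], [-0.02, -0.04, -0.09, -0.03], [0.02, 0.03, 0.08, 0.03], [-0.09, -0.15, -0.34, -0.12]]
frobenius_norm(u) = 6.99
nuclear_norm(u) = 12.60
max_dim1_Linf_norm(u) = 3.44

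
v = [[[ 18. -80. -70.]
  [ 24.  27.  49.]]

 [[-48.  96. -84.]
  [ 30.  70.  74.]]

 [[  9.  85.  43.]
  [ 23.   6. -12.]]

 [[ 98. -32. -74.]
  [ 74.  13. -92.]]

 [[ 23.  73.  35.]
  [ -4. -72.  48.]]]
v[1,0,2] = -84.0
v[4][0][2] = 35.0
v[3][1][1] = 13.0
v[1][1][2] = 74.0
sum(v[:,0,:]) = 92.0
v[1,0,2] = -84.0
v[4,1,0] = -4.0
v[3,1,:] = [74.0, 13.0, -92.0]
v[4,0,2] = 35.0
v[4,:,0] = [23.0, -4.0]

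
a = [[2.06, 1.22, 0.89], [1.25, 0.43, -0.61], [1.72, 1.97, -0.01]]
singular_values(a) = [3.73, 1.01, 0.72]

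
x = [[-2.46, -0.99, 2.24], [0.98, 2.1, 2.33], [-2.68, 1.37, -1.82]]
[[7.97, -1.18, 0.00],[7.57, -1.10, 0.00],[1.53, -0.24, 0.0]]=x@[[-1.53, 0.23, -0.0], [1.5, -0.22, 0.00], [2.54, -0.37, 0.0]]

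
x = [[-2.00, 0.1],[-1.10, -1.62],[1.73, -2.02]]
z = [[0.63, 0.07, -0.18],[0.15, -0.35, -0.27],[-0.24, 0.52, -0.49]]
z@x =[[-1.65, 0.31],[-0.38, 1.13],[-0.94, 0.12]]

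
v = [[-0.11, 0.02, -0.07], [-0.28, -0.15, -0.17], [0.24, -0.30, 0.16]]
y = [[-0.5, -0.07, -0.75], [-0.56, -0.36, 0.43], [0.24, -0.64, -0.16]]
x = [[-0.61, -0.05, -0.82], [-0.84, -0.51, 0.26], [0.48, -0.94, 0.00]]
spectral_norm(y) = 0.91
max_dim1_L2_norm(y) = 0.9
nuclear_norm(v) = 0.79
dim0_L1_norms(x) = [1.93, 1.5, 1.08]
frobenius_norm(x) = 1.79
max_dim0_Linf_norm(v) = 0.3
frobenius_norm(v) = 0.57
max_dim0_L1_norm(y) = 1.34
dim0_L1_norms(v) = [0.63, 0.47, 0.4]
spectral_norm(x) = 1.19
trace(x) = -1.12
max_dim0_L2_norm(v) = 0.38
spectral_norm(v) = 0.47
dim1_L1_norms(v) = [0.2, 0.6, 0.7]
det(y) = -0.50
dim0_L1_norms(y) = [1.3, 1.07, 1.34]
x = y + v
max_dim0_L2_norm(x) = 1.14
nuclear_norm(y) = 2.40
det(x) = -1.00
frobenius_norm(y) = 1.39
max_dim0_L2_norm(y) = 0.88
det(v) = -0.00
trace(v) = -0.10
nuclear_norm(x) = 3.05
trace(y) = -1.02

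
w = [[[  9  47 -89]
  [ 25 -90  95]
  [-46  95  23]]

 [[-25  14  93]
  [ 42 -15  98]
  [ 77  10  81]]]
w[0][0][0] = 9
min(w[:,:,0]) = -46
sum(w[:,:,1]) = 61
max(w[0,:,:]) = 95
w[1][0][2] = 93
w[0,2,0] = -46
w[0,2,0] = -46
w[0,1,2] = 95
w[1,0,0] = -25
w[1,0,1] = 14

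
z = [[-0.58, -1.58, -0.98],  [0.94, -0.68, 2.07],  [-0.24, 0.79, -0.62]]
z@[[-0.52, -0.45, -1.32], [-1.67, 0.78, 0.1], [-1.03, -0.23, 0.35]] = [[3.95, -0.75, 0.26], [-1.49, -1.43, -0.58], [-0.56, 0.87, 0.18]]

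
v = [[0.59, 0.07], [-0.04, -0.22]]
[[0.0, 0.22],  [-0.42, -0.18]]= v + [[-0.59, 0.15], [-0.38, 0.04]]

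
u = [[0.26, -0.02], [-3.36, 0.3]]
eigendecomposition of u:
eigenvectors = [[-0.08, 0.07], [-1.00, -1.0]]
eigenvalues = [0.02, 0.54]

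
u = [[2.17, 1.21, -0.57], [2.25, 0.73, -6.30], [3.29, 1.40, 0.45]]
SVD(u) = [[-0.25, 0.46, -0.85], [-0.95, -0.3, 0.11], [-0.21, 0.83, 0.52]] @ diag([6.998485565726628, 3.9660656221564956, 0.24783717853551335]) @ [[-0.48, -0.18, 0.86], [0.77, 0.38, 0.51], [0.42, -0.91, 0.04]]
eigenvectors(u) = [[(0.4+0j),0.07-0.34j,(0.07+0.34j)], [-0.92+0.00j,0.78+0.00j,0.78-0.00j], [-0.04+0.00j,-0.13-0.50j,-0.13+0.50j]]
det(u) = -6.88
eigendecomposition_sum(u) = [[(-0.35+0j), 0.07-0.00j, (0.24+0j)], [0.80-0.00j, -0.16+0.00j, (-0.55-0j)], [(0.03-0j), -0.01+0.00j, (-0.02-0j)]] + [[(1.26-0.08j), 0.57-0.09j, (-0.41+1.23j)], [0.73+2.74j, (0.44+1.22j), -2.88-0.36j], [1.63-0.90j, (0.7-0.48j), (0.24+1.89j)]] + [[1.26+0.08j, 0.57+0.09j, (-0.41-1.23j)], [(0.73-2.74j), (0.44-1.22j), (-2.88+0.36j)], [1.63+0.90j, (0.7+0.48j), (0.24-1.89j)]]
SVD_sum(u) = [[0.84, 0.32, -1.5], [3.17, 1.21, -5.68], [0.69, 0.26, -1.24]] + [[1.42, 0.70, 0.94], [-0.93, -0.46, -0.62], [2.54, 1.25, 1.69]] + [[-0.09, 0.19, -0.01], [0.01, -0.03, 0.0], [0.05, -0.12, 0.01]]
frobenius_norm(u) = 8.05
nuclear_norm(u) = 11.21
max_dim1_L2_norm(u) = 6.73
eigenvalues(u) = [(-0.53+0j), (1.94+3.03j), (1.94-3.03j)]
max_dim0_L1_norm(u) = 7.71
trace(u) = 3.35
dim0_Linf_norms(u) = [3.29, 1.4, 6.3]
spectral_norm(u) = 7.00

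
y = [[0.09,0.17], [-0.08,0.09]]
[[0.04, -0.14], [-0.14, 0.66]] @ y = [[0.01, -0.01], [-0.07, 0.04]]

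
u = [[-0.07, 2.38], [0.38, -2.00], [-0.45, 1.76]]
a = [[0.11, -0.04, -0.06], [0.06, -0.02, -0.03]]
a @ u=[[0.0, 0.24],[0.00, 0.13]]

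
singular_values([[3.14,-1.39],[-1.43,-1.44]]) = [3.54, 1.84]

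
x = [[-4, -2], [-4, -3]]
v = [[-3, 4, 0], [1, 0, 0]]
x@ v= [[10, -16, 0], [9, -16, 0]]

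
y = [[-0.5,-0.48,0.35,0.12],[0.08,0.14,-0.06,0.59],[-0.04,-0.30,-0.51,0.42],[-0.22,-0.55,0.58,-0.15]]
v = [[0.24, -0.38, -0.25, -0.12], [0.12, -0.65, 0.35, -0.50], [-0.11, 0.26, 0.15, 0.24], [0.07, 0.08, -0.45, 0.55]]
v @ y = [[-0.11, -0.03, 0.16, -0.28], [-0.02, 0.02, -0.39, -0.15], [0.02, -0.09, 0.01, 0.17], [-0.13, -0.19, 0.57, -0.22]]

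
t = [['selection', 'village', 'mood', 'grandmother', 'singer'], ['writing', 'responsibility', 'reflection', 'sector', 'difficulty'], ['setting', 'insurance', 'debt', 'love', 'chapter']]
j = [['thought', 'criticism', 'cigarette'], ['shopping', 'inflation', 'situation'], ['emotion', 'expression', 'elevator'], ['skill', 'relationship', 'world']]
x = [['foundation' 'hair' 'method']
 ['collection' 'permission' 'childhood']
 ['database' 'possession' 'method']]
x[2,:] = ['database', 'possession', 'method']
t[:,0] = ['selection', 'writing', 'setting']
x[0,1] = 'hair'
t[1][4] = 'difficulty'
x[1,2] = 'childhood'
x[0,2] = 'method'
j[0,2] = 'cigarette'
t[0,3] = 'grandmother'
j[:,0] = ['thought', 'shopping', 'emotion', 'skill']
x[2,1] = 'possession'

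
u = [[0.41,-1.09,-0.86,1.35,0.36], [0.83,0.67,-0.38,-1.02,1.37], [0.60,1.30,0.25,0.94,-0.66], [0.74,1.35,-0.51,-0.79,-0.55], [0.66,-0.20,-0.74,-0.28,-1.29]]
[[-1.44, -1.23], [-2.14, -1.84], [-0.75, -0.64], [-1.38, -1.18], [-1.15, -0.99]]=u @[[-1.83, -1.57], [0.02, 0.02], [0.55, 0.47], [-0.05, -0.04], [-0.35, -0.30]]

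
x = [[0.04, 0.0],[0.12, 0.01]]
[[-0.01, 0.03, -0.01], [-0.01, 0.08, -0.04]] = x @[[-0.15, 0.68, -0.33], [0.34, -0.40, -0.44]]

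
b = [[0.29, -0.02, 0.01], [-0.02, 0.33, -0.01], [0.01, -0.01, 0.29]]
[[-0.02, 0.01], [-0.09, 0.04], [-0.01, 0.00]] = b @ [[-0.1, 0.04], [-0.29, 0.13], [-0.04, 0.02]]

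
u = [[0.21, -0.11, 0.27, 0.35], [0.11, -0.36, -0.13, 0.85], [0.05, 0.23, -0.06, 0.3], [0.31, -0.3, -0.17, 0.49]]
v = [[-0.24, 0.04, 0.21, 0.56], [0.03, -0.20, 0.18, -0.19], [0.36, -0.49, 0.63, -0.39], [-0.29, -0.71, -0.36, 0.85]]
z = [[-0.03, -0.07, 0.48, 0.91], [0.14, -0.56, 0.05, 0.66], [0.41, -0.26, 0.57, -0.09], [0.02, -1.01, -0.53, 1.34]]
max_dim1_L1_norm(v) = 2.21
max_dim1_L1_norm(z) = 2.9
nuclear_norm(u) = 2.10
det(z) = 0.03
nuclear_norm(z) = 3.64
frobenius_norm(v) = 1.70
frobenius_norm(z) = 2.35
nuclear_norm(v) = 2.85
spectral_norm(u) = 1.21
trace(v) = 1.04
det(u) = -0.03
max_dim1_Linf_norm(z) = 1.34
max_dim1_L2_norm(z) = 1.76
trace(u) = 0.28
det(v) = 0.06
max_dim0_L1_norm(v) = 1.99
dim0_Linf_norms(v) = [0.36, 0.71, 0.63, 0.85]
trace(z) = 1.32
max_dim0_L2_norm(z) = 1.75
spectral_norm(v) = 1.34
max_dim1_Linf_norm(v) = 0.85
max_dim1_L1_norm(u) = 1.45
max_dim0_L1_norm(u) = 1.99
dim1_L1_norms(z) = [1.49, 1.41, 1.33, 2.9]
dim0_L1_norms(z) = [0.6, 1.9, 1.63, 3.0]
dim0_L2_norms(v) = [0.52, 0.89, 0.78, 1.11]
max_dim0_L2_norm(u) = 1.08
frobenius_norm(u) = 1.32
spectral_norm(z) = 2.06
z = u + v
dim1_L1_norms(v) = [1.05, 0.6, 1.87, 2.21]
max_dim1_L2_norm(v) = 1.2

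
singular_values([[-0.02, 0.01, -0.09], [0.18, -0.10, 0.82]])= [0.85, 0.0]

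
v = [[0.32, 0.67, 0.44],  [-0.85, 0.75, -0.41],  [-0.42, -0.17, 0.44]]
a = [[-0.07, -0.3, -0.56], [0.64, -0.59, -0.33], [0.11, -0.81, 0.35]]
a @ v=[[0.47, -0.18, -0.15], [0.84, 0.04, 0.38], [0.58, -0.59, 0.53]]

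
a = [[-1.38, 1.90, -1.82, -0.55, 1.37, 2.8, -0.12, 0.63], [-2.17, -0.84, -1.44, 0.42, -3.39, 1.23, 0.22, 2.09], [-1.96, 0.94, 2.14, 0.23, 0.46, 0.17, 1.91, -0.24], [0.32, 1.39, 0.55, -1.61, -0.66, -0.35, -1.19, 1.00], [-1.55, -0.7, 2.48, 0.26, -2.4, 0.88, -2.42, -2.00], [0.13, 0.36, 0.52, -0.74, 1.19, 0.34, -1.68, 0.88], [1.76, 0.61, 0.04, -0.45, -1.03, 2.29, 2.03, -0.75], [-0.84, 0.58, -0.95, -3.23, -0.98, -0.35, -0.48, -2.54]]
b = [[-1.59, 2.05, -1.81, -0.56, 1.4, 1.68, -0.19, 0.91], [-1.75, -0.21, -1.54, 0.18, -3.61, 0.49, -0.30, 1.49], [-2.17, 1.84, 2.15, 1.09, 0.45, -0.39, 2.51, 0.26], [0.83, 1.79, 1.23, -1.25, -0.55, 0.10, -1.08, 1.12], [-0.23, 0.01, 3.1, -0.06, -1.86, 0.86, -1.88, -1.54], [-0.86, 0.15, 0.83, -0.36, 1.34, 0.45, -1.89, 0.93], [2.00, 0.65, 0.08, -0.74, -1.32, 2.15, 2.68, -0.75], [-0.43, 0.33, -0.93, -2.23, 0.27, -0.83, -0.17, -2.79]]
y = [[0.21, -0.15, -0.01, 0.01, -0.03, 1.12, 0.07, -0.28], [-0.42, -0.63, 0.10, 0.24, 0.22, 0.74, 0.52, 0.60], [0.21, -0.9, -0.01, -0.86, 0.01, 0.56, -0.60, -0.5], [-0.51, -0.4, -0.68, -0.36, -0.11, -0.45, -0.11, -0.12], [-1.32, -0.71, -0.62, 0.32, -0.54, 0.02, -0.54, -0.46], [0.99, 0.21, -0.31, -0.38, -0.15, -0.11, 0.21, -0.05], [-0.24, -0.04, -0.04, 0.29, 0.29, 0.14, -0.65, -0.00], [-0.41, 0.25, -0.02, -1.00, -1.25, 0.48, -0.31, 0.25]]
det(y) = -0.90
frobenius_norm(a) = 11.49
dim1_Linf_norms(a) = [2.8, 3.39, 2.14, 1.61, 2.48, 1.68, 2.29, 3.23]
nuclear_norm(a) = 30.17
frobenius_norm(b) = 11.36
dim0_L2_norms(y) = [1.86, 1.41, 0.98, 1.5, 1.42, 1.61, 1.23, 0.99]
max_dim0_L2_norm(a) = 4.82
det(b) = -11829.93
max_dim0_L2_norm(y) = 1.86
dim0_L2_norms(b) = [4.0, 3.37, 4.79, 2.96, 4.75, 3.08, 4.68, 3.99]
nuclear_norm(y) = 9.78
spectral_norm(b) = 5.14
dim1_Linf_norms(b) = [2.05, 3.61, 2.51, 1.79, 3.1, 1.89, 2.68, 2.79]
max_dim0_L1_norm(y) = 4.31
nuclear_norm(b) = 29.87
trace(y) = -1.84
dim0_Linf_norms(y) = [1.32, 0.9, 0.68, 1.0, 1.25, 1.12, 0.65, 0.6]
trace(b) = -2.42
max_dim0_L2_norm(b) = 4.79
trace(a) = -4.26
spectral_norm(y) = 2.36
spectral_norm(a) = 5.70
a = y + b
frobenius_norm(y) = 3.97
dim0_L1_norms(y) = [4.31, 3.29, 1.79, 3.46, 2.6, 3.62, 3.01, 2.26]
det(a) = -13434.77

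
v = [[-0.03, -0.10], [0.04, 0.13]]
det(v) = 0.00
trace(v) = 0.10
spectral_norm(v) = 0.17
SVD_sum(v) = [[-0.03, -0.1], [0.04, 0.13]] + [[0.00, -0.0], [0.00, -0.0]]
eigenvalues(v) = [0.0, 0.1]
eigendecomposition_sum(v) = [[0.00, 0.0], [-0.00, -0.0]] + [[-0.03, -0.1], [0.04, 0.13]]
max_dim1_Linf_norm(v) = 0.13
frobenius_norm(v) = 0.17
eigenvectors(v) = [[-0.96, 0.61],  [0.3, -0.79]]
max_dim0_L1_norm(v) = 0.23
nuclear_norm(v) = 0.17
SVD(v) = [[-0.61, 0.79], [0.79, 0.61]] @ diag([0.17146329012360156, 0.0005832152172509567]) @ [[0.29, 0.96], [0.96, -0.29]]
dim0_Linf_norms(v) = [0.04, 0.13]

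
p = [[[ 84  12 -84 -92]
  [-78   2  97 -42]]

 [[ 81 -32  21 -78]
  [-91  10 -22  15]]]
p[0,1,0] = -78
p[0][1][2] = 97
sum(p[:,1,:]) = -109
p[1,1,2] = -22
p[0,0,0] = 84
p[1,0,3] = -78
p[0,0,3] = -92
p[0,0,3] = -92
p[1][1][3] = 15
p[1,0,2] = 21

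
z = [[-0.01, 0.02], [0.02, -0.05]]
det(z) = 0.000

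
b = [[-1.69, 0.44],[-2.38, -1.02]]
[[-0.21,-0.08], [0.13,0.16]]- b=[[1.48,-0.52], [2.51,1.18]]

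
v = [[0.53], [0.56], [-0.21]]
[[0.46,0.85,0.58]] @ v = [[0.60]]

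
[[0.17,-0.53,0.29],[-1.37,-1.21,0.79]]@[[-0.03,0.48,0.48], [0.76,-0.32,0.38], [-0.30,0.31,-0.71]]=[[-0.49, 0.34, -0.33], [-1.12, -0.03, -1.68]]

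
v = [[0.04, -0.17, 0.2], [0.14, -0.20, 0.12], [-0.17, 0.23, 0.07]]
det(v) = 0.00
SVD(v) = [[-0.52, 0.66, -0.54], [-0.63, 0.13, 0.77], [0.58, 0.74, 0.35]] @ diag([0.4274452489964949, 0.21765364604020582, 0.03342827359779964]) @ [[-0.48,0.81,-0.33],[-0.37,0.15,0.92],[0.79,0.57,0.23]]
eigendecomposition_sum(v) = [[0.04+0.16j, (-0.12-0.15j), (0.07-0.03j)], [0.08+0.08j, -0.13-0.04j, 0.03-0.04j], [(-0.07-0.01j), (0.08-0.02j), (-0+0.03j)]] + [[0.04-0.16j, -0.12+0.15j, 0.07+0.03j], [(0.08-0.08j), -0.13+0.04j, 0.03+0.04j], [-0.07+0.01j, (0.08+0.02j), -0.00-0.03j]] + [[-0.03+0.00j, (0.07+0j), 0.07-0.00j],[(-0.03+0j), (0.06+0j), 0.06-0.00j],[(-0.03+0j), 0.07+0.00j, (0.07-0j)]]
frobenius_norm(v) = 0.48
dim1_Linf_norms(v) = [0.2, 0.2, 0.23]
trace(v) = -0.09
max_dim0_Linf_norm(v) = 0.23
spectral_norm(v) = 0.43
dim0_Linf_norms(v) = [0.17, 0.23, 0.2]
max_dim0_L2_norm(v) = 0.35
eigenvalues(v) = [(-0.1+0.15j), (-0.1-0.15j), (0.1+0j)]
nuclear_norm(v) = 0.68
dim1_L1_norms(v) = [0.41, 0.46, 0.47]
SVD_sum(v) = [[0.11, -0.18, 0.07], [0.13, -0.22, 0.09], [-0.12, 0.20, -0.08]] + [[-0.05, 0.02, 0.13], [-0.01, 0.0, 0.03], [-0.06, 0.02, 0.15]] + [[-0.01, -0.01, -0.0], [0.02, 0.01, 0.01], [0.01, 0.01, 0.0]]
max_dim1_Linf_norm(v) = 0.23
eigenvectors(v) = [[(-0.77+0j), (-0.77-0j), (0.59+0j)], [-0.46+0.30j, -0.46-0.30j, (0.52+0j)], [(0.13-0.3j), 0.13+0.30j, (0.62+0j)]]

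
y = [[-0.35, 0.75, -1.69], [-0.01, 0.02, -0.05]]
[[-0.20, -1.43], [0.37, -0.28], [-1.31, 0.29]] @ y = [[0.08, -0.18, 0.41], [-0.13, 0.27, -0.61], [0.46, -0.98, 2.20]]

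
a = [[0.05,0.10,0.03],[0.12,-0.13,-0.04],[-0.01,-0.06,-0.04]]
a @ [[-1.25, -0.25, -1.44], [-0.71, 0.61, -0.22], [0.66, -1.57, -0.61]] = [[-0.11, 0.00, -0.11], [-0.08, -0.05, -0.12], [0.03, 0.03, 0.05]]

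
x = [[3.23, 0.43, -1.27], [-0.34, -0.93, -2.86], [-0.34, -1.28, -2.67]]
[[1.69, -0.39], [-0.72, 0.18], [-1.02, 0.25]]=x @ [[0.39, -0.09], [0.82, -0.19], [-0.06, 0.01]]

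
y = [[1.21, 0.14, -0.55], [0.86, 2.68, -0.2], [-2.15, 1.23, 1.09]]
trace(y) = 4.98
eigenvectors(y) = [[0.42+0.00j,-0.21+0.13j,-0.21-0.13j], [-0.07+0.00j,0.44+0.50j,(0.44-0.5j)], [0.91+0.00j,0.71+0.00j,(0.71-0j)]]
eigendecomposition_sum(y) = [[0j, (-0-0j), 0.00+0.00j], [-0.00+0.00j, 0.00+0.00j, -0.00+0.00j], [0j, (-0-0j), 0.00+0.00j]] + [[(0.6+0.26j), 0.07+0.51j, (-0.28-0.08j)], [(0.43-1.73j), (1.34-0.41j), -0.10+0.77j], [(-1.08-1.56j), (0.62-1.35j), 0.54+0.62j]] + [[(0.6-0.26j), 0.07-0.51j, -0.28+0.08j], [0.43+1.73j, 1.34+0.41j, (-0.1-0.77j)], [(-1.08+1.56j), 0.62+1.35j, (0.54-0.62j)]]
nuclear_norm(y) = 5.84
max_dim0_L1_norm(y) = 4.22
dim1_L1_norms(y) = [1.9, 3.74, 4.47]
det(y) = 0.01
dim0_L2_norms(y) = [2.61, 2.95, 1.24]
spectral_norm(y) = 3.01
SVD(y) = [[0.20, 0.42, 0.88], [-0.60, 0.76, -0.23], [-0.77, -0.49, 0.4]] @ diag([3.0078109632235033, 2.832802803532906, 0.001218937496158206]) @ [[0.46, -0.84, -0.28], [0.78, 0.53, -0.32], [0.42, -0.07, 0.9]]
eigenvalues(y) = [0j, (2.49+0.47j), (2.49-0.47j)]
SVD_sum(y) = [[0.27, -0.50, -0.16], [-0.83, 1.52, 0.5], [-1.07, 1.96, 0.64]] + [[0.94, 0.64, -0.39], [1.69, 1.16, -0.7], [-1.08, -0.73, 0.44]] + [[0.0,-0.0,0.0], [-0.00,0.0,-0.00], [0.0,-0.00,0.0]]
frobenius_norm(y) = 4.13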